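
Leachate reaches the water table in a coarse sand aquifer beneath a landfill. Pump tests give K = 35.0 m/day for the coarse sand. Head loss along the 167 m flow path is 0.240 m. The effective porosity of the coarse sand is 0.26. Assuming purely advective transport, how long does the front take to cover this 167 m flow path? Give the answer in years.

2.36

Hydraulic gradient i = Δh / L = 0.240 / 167 = 0.001437.
Darcy flux q = K · i = 35.00 × 0.001437 = 0.05030 m/day.
Seepage velocity v = q / n_e = 0.05030 / 0.26 = 0.1935 m/day.
Travel time t = L / v = 167 / 0.1935 = 863.2 days = 2.363 years.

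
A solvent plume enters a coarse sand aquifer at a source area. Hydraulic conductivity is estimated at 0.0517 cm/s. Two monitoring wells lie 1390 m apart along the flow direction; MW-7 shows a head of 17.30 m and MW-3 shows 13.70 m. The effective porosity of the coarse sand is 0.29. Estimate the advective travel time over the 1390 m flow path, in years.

Convert K: 0.0517 cm/s × 864 = 44.67 m/day.
Hydraulic gradient i = (17.30 − 13.70) / 1390 = 3.6 / 1390 = 0.002590.
Darcy flux q = K · i = 44.67 × 0.002590 = 0.1157 m/day.
Seepage velocity v = q / n_e = 0.1157 / 0.29 = 0.3989 m/day.
Travel time t = L / v = 1390 / 0.3989 = 3484 days = 9.540 years.

9.54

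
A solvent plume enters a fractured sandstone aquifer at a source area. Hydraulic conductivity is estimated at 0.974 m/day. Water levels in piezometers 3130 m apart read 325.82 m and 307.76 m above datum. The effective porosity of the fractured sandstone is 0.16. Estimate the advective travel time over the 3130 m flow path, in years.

244

Hydraulic gradient i = (325.82 − 307.76) / 3130 = 18.06 / 3130 = 0.005770.
Darcy flux q = K · i = 0.9740 × 0.005770 = 0.005620 m/day.
Seepage velocity v = q / n_e = 0.005620 / 0.16 = 0.03512 m/day.
Travel time t = L / v = 3130 / 0.03512 = 89111 days = 244.0 years.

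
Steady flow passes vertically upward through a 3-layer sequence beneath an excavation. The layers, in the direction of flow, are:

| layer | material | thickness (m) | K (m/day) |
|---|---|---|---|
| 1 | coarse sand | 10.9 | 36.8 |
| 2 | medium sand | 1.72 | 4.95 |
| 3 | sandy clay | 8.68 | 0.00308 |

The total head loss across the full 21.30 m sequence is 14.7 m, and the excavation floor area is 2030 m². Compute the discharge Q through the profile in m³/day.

10.6

Flow is perpendicular to layering, so the layers act in series and the equivalent K is the thickness-weighted harmonic mean.
Total thickness L = 10.9 + 1.72 + 8.68 = 21.30 m.
Σ(b_i/K_i) = 10.9/36.8 + 1.72/4.95 + 8.68/0.00308 = 2819 d.
K_eq = L / Σ(b_i/K_i) = 21.30 / 2819 = 0.007556 m/day.
Q = K_eq · A · (Δh/L) = 0.007556 × 2030 × (14.7/21.30) = 10.59 m³/day.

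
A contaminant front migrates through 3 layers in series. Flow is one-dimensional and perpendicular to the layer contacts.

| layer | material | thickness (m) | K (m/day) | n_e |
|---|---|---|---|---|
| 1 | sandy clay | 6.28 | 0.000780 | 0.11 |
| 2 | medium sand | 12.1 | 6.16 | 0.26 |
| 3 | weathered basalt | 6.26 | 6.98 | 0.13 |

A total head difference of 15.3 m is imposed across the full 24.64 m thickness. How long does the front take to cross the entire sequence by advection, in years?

6.70

With flow normal to the layers, continuity requires the same specific discharge q through every layer.
Σ(b_i/K_i) = 6.28/0.000780 + 12.1/6.16 + 6.26/6.98 = 8054 d.
q = Δh / Σ(b_i/K_i) = 15.3 / 8054 = 0.001900 m/day.
In each layer the seepage velocity is v_i = q/n_i, so the layer transit time is t_i = b_i·n_i / q:
  layer 1 (sandy clay): t_1 = 6.28 × 0.11 / 0.001900 = 363.6 d
  layer 2 (medium sand): t_2 = 12.1 × 0.26 / 0.001900 = 1656 d
  layer 3 (weathered basalt): t_3 = 6.26 × 0.13 / 0.001900 = 428.4 d
Total t = Σ t_i = 2448 days = 6.703 years.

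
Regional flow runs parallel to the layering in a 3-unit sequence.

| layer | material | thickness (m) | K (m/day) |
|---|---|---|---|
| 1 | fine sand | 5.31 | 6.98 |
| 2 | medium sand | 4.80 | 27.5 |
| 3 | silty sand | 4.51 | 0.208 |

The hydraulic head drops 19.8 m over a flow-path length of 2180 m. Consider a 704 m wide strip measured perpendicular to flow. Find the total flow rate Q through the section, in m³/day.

1090

Flow is parallel to layering, so each bed carries its own Darcy discharge and the transmissivities add.
Σ(K_i·b_i) = 6.98×5.31 + 27.5×4.80 + 0.208×4.51 = 170.0 m²/day.
Hydraulic gradient i = Δh / L = 19.8 / 2180 = 0.009083.
Q = Σ(K_i·b_i) · W · i = 170.0 × 704 × 0.009083 = 1087 m³/day.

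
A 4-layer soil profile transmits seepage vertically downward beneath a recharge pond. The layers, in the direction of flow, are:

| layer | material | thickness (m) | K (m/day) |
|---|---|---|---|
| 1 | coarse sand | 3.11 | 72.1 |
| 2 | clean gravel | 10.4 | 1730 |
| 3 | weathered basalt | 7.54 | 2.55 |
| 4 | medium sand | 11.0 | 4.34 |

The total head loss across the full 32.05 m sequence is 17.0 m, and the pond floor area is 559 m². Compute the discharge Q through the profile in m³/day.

Flow is perpendicular to layering, so the layers act in series and the equivalent K is the thickness-weighted harmonic mean.
Total thickness L = 3.11 + 10.4 + 7.54 + 11.0 = 32.05 m.
Σ(b_i/K_i) = 3.11/72.1 + 10.4/1730 + 7.54/2.55 + 11.0/4.34 = 5.541 d.
K_eq = L / Σ(b_i/K_i) = 32.05 / 5.541 = 5.785 m/day.
Q = K_eq · A · (Δh/L) = 5.785 × 559 × (17.0/32.05) = 1715 m³/day.

1720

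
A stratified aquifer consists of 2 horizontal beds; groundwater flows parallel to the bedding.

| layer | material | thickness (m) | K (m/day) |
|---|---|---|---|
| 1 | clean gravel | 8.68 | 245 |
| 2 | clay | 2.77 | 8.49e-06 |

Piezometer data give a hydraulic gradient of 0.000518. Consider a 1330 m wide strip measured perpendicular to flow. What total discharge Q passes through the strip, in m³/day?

1470

Flow is parallel to layering, so each bed carries its own Darcy discharge and the transmissivities add.
Σ(K_i·b_i) = 245×8.68 + 8.49e-06×2.77 = 2127 m²/day.
Hydraulic gradient i = 0.000518.
Q = Σ(K_i·b_i) · W · i = 2127 × 1330 × 0.0005180 = 1465 m³/day.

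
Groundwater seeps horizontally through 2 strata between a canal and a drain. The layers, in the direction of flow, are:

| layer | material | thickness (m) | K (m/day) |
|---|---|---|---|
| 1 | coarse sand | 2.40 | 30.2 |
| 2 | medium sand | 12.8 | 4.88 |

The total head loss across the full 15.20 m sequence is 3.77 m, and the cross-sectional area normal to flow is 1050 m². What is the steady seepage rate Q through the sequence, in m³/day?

1460

Flow is perpendicular to layering, so the layers act in series and the equivalent K is the thickness-weighted harmonic mean.
Total thickness L = 2.40 + 12.8 = 15.20 m.
Σ(b_i/K_i) = 2.40/30.2 + 12.8/4.88 = 2.702 d.
K_eq = L / Σ(b_i/K_i) = 15.20 / 2.702 = 5.625 m/day.
Q = K_eq · A · (Δh/L) = 5.625 × 1050 × (3.77/15.20) = 1465 m³/day.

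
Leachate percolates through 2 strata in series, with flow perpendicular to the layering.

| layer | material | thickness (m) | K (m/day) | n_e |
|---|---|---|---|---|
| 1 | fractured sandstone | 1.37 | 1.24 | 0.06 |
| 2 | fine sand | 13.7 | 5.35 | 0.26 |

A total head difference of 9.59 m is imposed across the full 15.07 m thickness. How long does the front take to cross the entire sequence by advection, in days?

1.39

With flow normal to the layers, continuity requires the same specific discharge q through every layer.
Σ(b_i/K_i) = 1.37/1.24 + 13.7/5.35 = 3.666 d.
q = Δh / Σ(b_i/K_i) = 9.59 / 3.666 = 2.616 m/day.
In each layer the seepage velocity is v_i = q/n_i, so the layer transit time is t_i = b_i·n_i / q:
  layer 1 (fractured sandstone): t_1 = 1.37 × 0.06 / 2.616 = 0.03142 d
  layer 2 (fine sand): t_2 = 13.7 × 0.26 / 2.616 = 1.362 d
Total t = Σ t_i = 1.393 days.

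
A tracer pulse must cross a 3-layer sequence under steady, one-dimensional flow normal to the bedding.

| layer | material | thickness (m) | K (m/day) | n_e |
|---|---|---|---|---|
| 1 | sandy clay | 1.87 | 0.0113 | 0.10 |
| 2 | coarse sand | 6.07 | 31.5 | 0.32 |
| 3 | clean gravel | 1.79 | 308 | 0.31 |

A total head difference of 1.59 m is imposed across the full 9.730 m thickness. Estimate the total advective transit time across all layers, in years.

With flow normal to the layers, continuity requires the same specific discharge q through every layer.
Σ(b_i/K_i) = 1.87/0.0113 + 6.07/31.5 + 1.79/308 = 165.7 d.
q = Δh / Σ(b_i/K_i) = 1.59 / 165.7 = 0.009597 m/day.
In each layer the seepage velocity is v_i = q/n_i, so the layer transit time is t_i = b_i·n_i / q:
  layer 1 (sandy clay): t_1 = 1.87 × 0.10 / 0.009597 = 19.49 d
  layer 2 (coarse sand): t_2 = 6.07 × 0.32 / 0.009597 = 202.4 d
  layer 3 (clean gravel): t_3 = 1.79 × 0.31 / 0.009597 = 57.82 d
Total t = Σ t_i = 279.7 days = 0.7658 years.

0.766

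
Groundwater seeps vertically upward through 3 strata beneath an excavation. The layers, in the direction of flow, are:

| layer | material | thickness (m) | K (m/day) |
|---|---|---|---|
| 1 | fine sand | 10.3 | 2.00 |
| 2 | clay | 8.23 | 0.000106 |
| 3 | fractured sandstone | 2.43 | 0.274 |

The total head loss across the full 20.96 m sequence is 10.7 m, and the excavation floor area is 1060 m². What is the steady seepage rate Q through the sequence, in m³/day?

0.146

Flow is perpendicular to layering, so the layers act in series and the equivalent K is the thickness-weighted harmonic mean.
Total thickness L = 10.3 + 8.23 + 2.43 = 20.96 m.
Σ(b_i/K_i) = 10.3/2.00 + 8.23/0.000106 + 2.43/0.274 = 77656 d.
K_eq = L / Σ(b_i/K_i) = 20.96 / 77656 = 0.0002699 m/day.
Q = K_eq · A · (Δh/L) = 0.0002699 × 1060 × (10.7/20.96) = 0.1461 m³/day.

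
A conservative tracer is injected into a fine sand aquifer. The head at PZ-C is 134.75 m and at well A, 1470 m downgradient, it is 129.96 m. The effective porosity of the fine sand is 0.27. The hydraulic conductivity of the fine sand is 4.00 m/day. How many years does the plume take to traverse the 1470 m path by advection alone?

83.4

Hydraulic gradient i = (134.75 − 129.96) / 1470 = 4.79 / 1470 = 0.003259.
Darcy flux q = K · i = 4.000 × 0.003259 = 0.01303 m/day.
Seepage velocity v = q / n_e = 0.01303 / 0.27 = 0.04827 m/day.
Travel time t = L / v = 1470 / 0.04827 = 30451 days = 83.37 years.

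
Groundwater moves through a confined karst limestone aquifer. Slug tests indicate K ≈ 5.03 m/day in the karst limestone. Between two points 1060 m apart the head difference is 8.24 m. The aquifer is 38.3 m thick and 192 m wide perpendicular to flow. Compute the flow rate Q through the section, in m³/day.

288

Cross-sectional area A = 192 × 38.3 = 7354 m².
Hydraulic gradient i = Δh / L = 8.24 / 1060 = 0.007774.
Darcy's law: Q = K · A · i = 5.030 × 7354 × 0.007774 = 287.5 m³/day.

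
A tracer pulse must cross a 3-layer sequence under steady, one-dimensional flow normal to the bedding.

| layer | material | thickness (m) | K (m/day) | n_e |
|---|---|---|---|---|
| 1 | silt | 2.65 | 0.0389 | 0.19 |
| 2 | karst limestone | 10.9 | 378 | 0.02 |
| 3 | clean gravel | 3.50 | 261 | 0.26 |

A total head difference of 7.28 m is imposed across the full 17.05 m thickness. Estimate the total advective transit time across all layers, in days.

15.3

With flow normal to the layers, continuity requires the same specific discharge q through every layer.
Σ(b_i/K_i) = 2.65/0.0389 + 10.9/378 + 3.50/261 = 68.17 d.
q = Δh / Σ(b_i/K_i) = 7.28 / 68.17 = 0.1068 m/day.
In each layer the seepage velocity is v_i = q/n_i, so the layer transit time is t_i = b_i·n_i / q:
  layer 1 (silt): t_1 = 2.65 × 0.19 / 0.1068 = 4.714 d
  layer 2 (karst limestone): t_2 = 10.9 × 0.02 / 0.1068 = 2.041 d
  layer 3 (clean gravel): t_3 = 3.50 × 0.26 / 0.1068 = 8.521 d
Total t = Σ t_i = 15.28 days.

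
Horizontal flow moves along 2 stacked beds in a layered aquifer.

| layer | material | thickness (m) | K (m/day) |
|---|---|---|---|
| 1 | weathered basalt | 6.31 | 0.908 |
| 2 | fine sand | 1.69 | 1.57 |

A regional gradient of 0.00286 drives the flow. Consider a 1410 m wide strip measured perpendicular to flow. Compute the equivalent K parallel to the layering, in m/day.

Flow is parallel to layering, so each bed carries its own Darcy discharge and the transmissivities add.
Σ(K_i·b_i) = 0.908×6.31 + 1.57×1.69 = 8.383 m²/day.
Total thickness b = 8.000 m, so K_eq = Σ(K_i·b_i)/b = 1.048 m/day.

1.05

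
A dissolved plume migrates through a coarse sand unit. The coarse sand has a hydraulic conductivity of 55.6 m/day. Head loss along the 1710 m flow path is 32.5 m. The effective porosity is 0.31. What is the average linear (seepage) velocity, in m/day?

Hydraulic gradient i = Δh / L = 32.5 / 1710 = 0.01901.
Darcy flux q = K · i = 55.60 × 0.01901 = 1.057 m/day.
Seepage velocity v = q / n_e = 1.057 / 0.31 = 3.409 m/day.

3.41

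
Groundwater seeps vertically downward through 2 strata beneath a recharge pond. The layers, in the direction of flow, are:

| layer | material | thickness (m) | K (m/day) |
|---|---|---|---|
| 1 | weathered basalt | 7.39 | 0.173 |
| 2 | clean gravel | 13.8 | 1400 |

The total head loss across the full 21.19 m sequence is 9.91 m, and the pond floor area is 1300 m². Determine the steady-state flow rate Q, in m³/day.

302

Flow is perpendicular to layering, so the layers act in series and the equivalent K is the thickness-weighted harmonic mean.
Total thickness L = 7.39 + 13.8 = 21.19 m.
Σ(b_i/K_i) = 7.39/0.173 + 13.8/1400 = 42.73 d.
K_eq = L / Σ(b_i/K_i) = 21.19 / 42.73 = 0.4959 m/day.
Q = K_eq · A · (Δh/L) = 0.4959 × 1300 × (9.91/21.19) = 301.5 m³/day.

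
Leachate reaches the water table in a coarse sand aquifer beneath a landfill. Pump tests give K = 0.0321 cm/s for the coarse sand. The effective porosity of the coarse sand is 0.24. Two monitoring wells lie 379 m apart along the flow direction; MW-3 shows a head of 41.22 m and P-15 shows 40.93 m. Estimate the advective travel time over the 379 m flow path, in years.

11.7

Convert K: 0.0321 cm/s × 864 = 27.73 m/day.
Hydraulic gradient i = (41.22 − 40.93) / 379 = 0.29 / 379 = 0.0007652.
Darcy flux q = K · i = 27.73 × 0.0007652 = 0.02122 m/day.
Seepage velocity v = q / n_e = 0.02122 / 0.24 = 0.08842 m/day.
Travel time t = L / v = 379 / 0.08842 = 4286 days = 11.73 years.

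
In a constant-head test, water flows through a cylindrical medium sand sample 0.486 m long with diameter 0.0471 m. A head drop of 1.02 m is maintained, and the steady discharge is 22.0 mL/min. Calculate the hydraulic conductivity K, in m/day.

Cross-sectional area A = π·(d/2)² = π × (0.0471/2)² = 0.001742 m².
Convert discharge: 22.0 mL/min = 3.667e-07 m³/s.
Darcy's law rearranged: K = Q·L / (A·Δh) = 3.667e-07 × 0.486 / (0.001742 × 1.02) = 0.0001003 m/s = 8.663 m/day.

8.66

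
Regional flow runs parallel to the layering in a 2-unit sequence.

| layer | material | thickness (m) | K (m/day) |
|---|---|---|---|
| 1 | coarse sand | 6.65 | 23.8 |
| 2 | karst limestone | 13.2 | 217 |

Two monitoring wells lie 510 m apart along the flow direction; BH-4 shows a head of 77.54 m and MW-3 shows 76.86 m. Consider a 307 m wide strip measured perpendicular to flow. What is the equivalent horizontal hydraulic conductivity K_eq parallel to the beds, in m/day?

Flow is parallel to layering, so each bed carries its own Darcy discharge and the transmissivities add.
Σ(K_i·b_i) = 23.8×6.65 + 217×13.2 = 3023 m²/day.
Total thickness b = 19.85 m, so K_eq = Σ(K_i·b_i)/b = 152.3 m/day.

152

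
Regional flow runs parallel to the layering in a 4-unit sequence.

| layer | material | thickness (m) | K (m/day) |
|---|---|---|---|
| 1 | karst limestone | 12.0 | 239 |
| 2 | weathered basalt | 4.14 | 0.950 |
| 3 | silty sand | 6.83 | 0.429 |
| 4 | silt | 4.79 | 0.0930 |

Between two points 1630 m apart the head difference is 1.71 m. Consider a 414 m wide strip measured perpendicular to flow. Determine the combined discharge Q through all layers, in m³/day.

1250

Flow is parallel to layering, so each bed carries its own Darcy discharge and the transmissivities add.
Σ(K_i·b_i) = 239×12.0 + 0.950×4.14 + 0.429×6.83 + 0.0930×4.79 = 2875 m²/day.
Hydraulic gradient i = Δh / L = 1.71 / 1630 = 0.001049.
Q = Σ(K_i·b_i) · W · i = 2875 × 414 × 0.001049 = 1249 m³/day.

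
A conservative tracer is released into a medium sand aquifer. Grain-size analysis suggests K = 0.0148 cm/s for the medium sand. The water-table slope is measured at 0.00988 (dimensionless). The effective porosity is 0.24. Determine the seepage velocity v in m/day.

Convert K: 0.0148 cm/s × 864 = 12.79 m/day.
Hydraulic gradient i = 0.00988.
Darcy flux q = K · i = 12.79 × 0.009880 = 0.1263 m/day.
Seepage velocity v = q / n_e = 0.1263 / 0.24 = 0.5264 m/day.

0.526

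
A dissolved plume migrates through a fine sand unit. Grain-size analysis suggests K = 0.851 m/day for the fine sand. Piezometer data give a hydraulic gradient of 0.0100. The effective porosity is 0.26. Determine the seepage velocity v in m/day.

0.0327

Hydraulic gradient i = 0.0100.
Darcy flux q = K · i = 0.8510 × 0.01000 = 0.008510 m/day.
Seepage velocity v = q / n_e = 0.008510 / 0.26 = 0.03273 m/day.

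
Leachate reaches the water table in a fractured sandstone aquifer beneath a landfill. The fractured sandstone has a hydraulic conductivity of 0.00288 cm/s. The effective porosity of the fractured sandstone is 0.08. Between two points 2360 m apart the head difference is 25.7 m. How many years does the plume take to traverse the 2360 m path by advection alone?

Convert K: 0.00288 cm/s × 864 = 2.488 m/day.
Hydraulic gradient i = Δh / L = 25.7 / 2360 = 0.01089.
Darcy flux q = K · i = 2.488 × 0.01089 = 0.02710 m/day.
Seepage velocity v = q / n_e = 0.02710 / 0.08 = 0.3387 m/day.
Travel time t = L / v = 2360 / 0.3387 = 6967 days = 19.08 years.

19.1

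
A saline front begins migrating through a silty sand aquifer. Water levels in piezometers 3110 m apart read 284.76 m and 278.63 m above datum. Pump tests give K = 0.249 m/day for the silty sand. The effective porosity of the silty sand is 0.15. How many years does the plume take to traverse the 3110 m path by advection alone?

Hydraulic gradient i = (284.76 − 278.63) / 3110 = 6.13 / 3110 = 0.001971.
Darcy flux q = K · i = 0.2490 × 0.001971 = 0.0004908 m/day.
Seepage velocity v = q / n_e = 0.0004908 / 0.15 = 0.003272 m/day.
Travel time t = L / v = 3110 / 0.003272 = 9.505e+05 days = 2602 years.

2600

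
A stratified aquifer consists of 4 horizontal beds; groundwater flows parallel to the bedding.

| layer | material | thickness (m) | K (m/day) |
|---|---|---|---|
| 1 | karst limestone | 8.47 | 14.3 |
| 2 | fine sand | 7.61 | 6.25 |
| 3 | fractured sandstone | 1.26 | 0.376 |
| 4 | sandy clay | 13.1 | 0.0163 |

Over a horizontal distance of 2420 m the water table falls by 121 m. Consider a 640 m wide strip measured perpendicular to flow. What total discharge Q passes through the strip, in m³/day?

5420

Flow is parallel to layering, so each bed carries its own Darcy discharge and the transmissivities add.
Σ(K_i·b_i) = 14.3×8.47 + 6.25×7.61 + 0.376×1.26 + 0.0163×13.1 = 169.4 m²/day.
Hydraulic gradient i = Δh / L = 121 / 2420 = 0.05000.
Q = Σ(K_i·b_i) · W · i = 169.4 × 640 × 0.05000 = 5420 m³/day.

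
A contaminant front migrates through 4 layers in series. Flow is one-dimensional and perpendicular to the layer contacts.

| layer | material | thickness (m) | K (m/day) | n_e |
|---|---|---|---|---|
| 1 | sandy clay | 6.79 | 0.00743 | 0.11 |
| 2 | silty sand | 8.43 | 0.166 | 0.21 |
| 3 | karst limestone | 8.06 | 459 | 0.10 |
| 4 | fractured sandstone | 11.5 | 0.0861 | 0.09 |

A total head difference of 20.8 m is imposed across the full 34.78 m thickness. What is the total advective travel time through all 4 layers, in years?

With flow normal to the layers, continuity requires the same specific discharge q through every layer.
Σ(b_i/K_i) = 6.79/0.00743 + 8.43/0.166 + 8.06/459 + 11.5/0.0861 = 1098 d.
q = Δh / Σ(b_i/K_i) = 20.8 / 1098 = 0.01894 m/day.
In each layer the seepage velocity is v_i = q/n_i, so the layer transit time is t_i = b_i·n_i / q:
  layer 1 (sandy clay): t_1 = 6.79 × 0.11 / 0.01894 = 39.44 d
  layer 2 (silty sand): t_2 = 8.43 × 0.21 / 0.01894 = 93.47 d
  layer 3 (karst limestone): t_3 = 8.06 × 0.10 / 0.01894 = 42.56 d
  layer 4 (fractured sandstone): t_4 = 11.5 × 0.09 / 0.01894 = 54.65 d
Total t = Σ t_i = 230.1 days = 0.6300 years.

0.630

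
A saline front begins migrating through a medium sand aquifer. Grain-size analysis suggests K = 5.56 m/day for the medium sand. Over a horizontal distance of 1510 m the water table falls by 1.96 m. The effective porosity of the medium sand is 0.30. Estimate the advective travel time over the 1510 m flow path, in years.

172

Hydraulic gradient i = Δh / L = 1.96 / 1510 = 0.001298.
Darcy flux q = K · i = 5.560 × 0.001298 = 0.007217 m/day.
Seepage velocity v = q / n_e = 0.007217 / 0.30 = 0.02406 m/day.
Travel time t = L / v = 1510 / 0.02406 = 62769 days = 171.9 years.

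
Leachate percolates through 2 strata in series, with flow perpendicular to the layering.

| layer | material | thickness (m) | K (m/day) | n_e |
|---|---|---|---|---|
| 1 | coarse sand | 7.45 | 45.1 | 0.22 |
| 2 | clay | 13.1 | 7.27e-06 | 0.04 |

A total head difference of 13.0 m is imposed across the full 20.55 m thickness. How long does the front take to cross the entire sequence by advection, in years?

With flow normal to the layers, continuity requires the same specific discharge q through every layer.
Σ(b_i/K_i) = 7.45/45.1 + 13.1/7.27e-06 = 1.802e+06 d.
q = Δh / Σ(b_i/K_i) = 13.0 / 1.802e+06 = 7.215e-06 m/day.
In each layer the seepage velocity is v_i = q/n_i, so the layer transit time is t_i = b_i·n_i / q:
  layer 1 (coarse sand): t_1 = 7.45 × 0.22 / 7.215e-06 = 2.272e+05 d
  layer 2 (clay): t_2 = 13.1 × 0.04 / 7.215e-06 = 72631 d
Total t = Σ t_i = 2.998e+05 days = 820.8 years.

821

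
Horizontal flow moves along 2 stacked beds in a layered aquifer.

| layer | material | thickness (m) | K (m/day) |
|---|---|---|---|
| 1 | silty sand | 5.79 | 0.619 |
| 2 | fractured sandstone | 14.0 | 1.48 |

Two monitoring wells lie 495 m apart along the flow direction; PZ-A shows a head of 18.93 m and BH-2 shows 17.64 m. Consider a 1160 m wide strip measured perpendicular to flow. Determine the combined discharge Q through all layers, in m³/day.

Flow is parallel to layering, so each bed carries its own Darcy discharge and the transmissivities add.
Σ(K_i·b_i) = 0.619×5.79 + 1.48×14.0 = 24.30 m²/day.
Hydraulic gradient i = (18.93 − 17.64) / 495 = 1.29 / 495 = 0.002606.
Q = Σ(K_i·b_i) · W · i = 24.30 × 1160 × 0.002606 = 73.47 m³/day.

73.5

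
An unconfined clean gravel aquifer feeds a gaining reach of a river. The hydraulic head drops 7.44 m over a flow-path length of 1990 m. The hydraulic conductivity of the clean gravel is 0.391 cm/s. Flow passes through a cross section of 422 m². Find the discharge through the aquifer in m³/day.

533

Convert K: 0.391 cm/s × 864 = 337.8 m/day.
Hydraulic gradient i = Δh / L = 7.44 / 1990 = 0.003739.
Darcy's law: Q = K · A · i = 337.8 × 422.0 × 0.003739 = 533.0 m³/day.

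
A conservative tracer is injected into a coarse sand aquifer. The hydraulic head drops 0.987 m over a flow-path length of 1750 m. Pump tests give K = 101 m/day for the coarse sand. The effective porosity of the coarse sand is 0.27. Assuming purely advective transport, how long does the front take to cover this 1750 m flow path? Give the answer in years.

22.7

Hydraulic gradient i = Δh / L = 0.987 / 1750 = 0.0005640.
Darcy flux q = K · i = 101.0 × 0.0005640 = 0.05696 m/day.
Seepage velocity v = q / n_e = 0.05696 / 0.27 = 0.2110 m/day.
Travel time t = L / v = 1750 / 0.2110 = 8295 days = 22.71 years.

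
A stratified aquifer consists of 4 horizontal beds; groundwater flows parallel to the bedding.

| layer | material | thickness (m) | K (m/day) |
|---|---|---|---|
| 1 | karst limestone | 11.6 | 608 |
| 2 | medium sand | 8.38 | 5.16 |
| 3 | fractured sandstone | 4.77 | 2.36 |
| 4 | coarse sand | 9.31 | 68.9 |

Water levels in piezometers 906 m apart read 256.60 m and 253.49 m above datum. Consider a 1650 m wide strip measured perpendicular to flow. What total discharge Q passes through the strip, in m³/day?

Flow is parallel to layering, so each bed carries its own Darcy discharge and the transmissivities add.
Σ(K_i·b_i) = 608×11.6 + 5.16×8.38 + 2.36×4.77 + 68.9×9.31 = 7749 m²/day.
Hydraulic gradient i = (256.60 − 253.49) / 906 = 3.11 / 906 = 0.003433.
Q = Σ(K_i·b_i) · W · i = 7749 × 1650 × 0.003433 = 43888 m³/day.

43900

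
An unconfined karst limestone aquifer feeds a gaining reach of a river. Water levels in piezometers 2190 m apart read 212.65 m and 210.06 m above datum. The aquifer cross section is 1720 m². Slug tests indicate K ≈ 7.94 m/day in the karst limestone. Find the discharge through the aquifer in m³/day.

Hydraulic gradient i = (212.65 − 210.06) / 2190 = 2.59 / 2190 = 0.001183.
Darcy's law: Q = K · A · i = 7.940 × 1720 × 0.001183 = 16.15 m³/day.

16.2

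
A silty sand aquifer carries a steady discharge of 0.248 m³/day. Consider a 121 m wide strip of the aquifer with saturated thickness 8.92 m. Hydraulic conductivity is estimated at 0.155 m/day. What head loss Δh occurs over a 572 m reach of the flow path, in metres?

Cross-sectional area A = 121 × 8.92 = 1079 m².
From Q = K·A·i, i = Q / (K·A) = 0.248 / (0.1550 × 1079) = 0.001482.
Head loss Δh = i · L = 0.001482 × 572 = 0.8479 m.

0.848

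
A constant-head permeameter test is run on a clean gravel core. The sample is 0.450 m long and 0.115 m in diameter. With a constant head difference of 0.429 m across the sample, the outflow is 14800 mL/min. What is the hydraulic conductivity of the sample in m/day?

Cross-sectional area A = π·(d/2)² = π × (0.115/2)² = 0.01039 m².
Convert discharge: 14800 mL/min = 0.0002467 m³/s.
Darcy's law rearranged: K = Q·L / (A·Δh) = 0.0002467 × 0.450 / (0.01039 × 0.429) = 0.02491 m/s = 2152 m/day.

2150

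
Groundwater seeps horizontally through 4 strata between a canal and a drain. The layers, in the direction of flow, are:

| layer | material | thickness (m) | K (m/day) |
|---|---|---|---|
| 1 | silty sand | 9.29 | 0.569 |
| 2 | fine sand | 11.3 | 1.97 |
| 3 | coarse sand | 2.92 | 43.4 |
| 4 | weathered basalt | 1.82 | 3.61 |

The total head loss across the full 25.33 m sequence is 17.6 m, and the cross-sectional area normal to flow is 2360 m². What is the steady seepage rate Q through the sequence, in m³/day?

Flow is perpendicular to layering, so the layers act in series and the equivalent K is the thickness-weighted harmonic mean.
Total thickness L = 9.29 + 11.3 + 2.92 + 1.82 = 25.33 m.
Σ(b_i/K_i) = 9.29/0.569 + 11.3/1.97 + 2.92/43.4 + 1.82/3.61 = 22.63 d.
K_eq = L / Σ(b_i/K_i) = 25.33 / 22.63 = 1.119 m/day.
Q = K_eq · A · (Δh/L) = 1.119 × 2360 × (17.6/25.33) = 1835 m³/day.

1840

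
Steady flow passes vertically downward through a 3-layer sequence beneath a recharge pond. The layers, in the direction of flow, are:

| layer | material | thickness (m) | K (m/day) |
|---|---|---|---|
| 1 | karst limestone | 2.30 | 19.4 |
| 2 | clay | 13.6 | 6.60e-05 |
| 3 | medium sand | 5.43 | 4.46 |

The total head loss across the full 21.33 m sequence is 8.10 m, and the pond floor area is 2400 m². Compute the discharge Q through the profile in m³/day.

0.0943

Flow is perpendicular to layering, so the layers act in series and the equivalent K is the thickness-weighted harmonic mean.
Total thickness L = 2.30 + 13.6 + 5.43 = 21.33 m.
Σ(b_i/K_i) = 2.30/19.4 + 13.6/6.60e-05 + 5.43/4.46 = 2.061e+05 d.
K_eq = L / Σ(b_i/K_i) = 21.33 / 2.061e+05 = 0.0001035 m/day.
Q = K_eq · A · (Δh/L) = 0.0001035 × 2400 × (8.10/21.33) = 0.09434 m³/day.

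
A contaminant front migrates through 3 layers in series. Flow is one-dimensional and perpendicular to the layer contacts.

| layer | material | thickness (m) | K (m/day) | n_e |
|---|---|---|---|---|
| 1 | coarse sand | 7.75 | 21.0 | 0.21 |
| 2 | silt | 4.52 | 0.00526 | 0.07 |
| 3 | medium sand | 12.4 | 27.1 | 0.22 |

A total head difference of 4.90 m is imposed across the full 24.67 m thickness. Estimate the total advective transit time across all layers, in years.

2.25

With flow normal to the layers, continuity requires the same specific discharge q through every layer.
Σ(b_i/K_i) = 7.75/21.0 + 4.52/0.00526 + 12.4/27.1 = 860.1 d.
q = Δh / Σ(b_i/K_i) = 4.90 / 860.1 = 0.005697 m/day.
In each layer the seepage velocity is v_i = q/n_i, so the layer transit time is t_i = b_i·n_i / q:
  layer 1 (coarse sand): t_1 = 7.75 × 0.21 / 0.005697 = 285.7 d
  layer 2 (silt): t_2 = 4.52 × 0.07 / 0.005697 = 55.54 d
  layer 3 (medium sand): t_3 = 12.4 × 0.22 / 0.005697 = 478.9 d
Total t = Σ t_i = 820.1 days = 2.245 years.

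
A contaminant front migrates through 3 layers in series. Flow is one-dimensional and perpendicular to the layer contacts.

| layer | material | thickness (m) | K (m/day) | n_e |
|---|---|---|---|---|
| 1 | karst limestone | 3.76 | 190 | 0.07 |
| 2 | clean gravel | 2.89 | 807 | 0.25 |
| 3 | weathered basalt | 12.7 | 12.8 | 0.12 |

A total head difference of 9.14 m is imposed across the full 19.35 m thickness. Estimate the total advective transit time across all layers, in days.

With flow normal to the layers, continuity requires the same specific discharge q through every layer.
Σ(b_i/K_i) = 3.76/190 + 2.89/807 + 12.7/12.8 = 1.016 d.
q = Δh / Σ(b_i/K_i) = 9.14 / 1.016 = 9.000 m/day.
In each layer the seepage velocity is v_i = q/n_i, so the layer transit time is t_i = b_i·n_i / q:
  layer 1 (karst limestone): t_1 = 3.76 × 0.07 / 9.000 = 0.02924 d
  layer 2 (clean gravel): t_2 = 2.89 × 0.25 / 9.000 = 0.08028 d
  layer 3 (weathered basalt): t_3 = 12.7 × 0.12 / 9.000 = 0.1693 d
Total t = Σ t_i = 0.2789 days.

0.279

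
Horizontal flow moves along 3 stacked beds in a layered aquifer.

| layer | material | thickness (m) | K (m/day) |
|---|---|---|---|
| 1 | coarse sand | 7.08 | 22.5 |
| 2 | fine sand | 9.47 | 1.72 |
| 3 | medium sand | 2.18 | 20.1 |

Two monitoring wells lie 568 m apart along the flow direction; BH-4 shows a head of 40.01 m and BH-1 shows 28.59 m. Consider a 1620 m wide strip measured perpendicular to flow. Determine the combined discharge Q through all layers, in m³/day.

Flow is parallel to layering, so each bed carries its own Darcy discharge and the transmissivities add.
Σ(K_i·b_i) = 22.5×7.08 + 1.72×9.47 + 20.1×2.18 = 219.4 m²/day.
Hydraulic gradient i = (40.01 − 28.59) / 568 = 11.42 / 568 = 0.02011.
Q = Σ(K_i·b_i) · W · i = 219.4 × 1620 × 0.02011 = 7146 m³/day.

7150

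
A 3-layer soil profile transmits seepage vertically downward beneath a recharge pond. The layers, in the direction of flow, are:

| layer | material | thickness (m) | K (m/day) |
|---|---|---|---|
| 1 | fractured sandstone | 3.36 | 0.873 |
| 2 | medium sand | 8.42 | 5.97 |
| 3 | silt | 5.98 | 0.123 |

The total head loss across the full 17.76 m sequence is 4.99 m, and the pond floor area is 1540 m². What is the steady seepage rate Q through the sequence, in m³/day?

Flow is perpendicular to layering, so the layers act in series and the equivalent K is the thickness-weighted harmonic mean.
Total thickness L = 3.36 + 8.42 + 5.98 = 17.76 m.
Σ(b_i/K_i) = 3.36/0.873 + 8.42/5.97 + 5.98/0.123 = 53.88 d.
K_eq = L / Σ(b_i/K_i) = 17.76 / 53.88 = 0.3296 m/day.
Q = K_eq · A · (Δh/L) = 0.3296 × 1540 × (4.99/17.76) = 142.6 m³/day.

143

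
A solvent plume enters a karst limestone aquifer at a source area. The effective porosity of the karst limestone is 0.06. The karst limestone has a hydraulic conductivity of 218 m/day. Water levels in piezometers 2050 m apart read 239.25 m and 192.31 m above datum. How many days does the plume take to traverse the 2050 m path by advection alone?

Hydraulic gradient i = (239.25 − 192.31) / 2050 = 46.94 / 2050 = 0.02290.
Darcy flux q = K · i = 218.0 × 0.02290 = 4.992 m/day.
Seepage velocity v = q / n_e = 4.992 / 0.06 = 83.19 m/day.
Travel time t = L / v = 2050 / 83.19 = 24.64 days.

24.6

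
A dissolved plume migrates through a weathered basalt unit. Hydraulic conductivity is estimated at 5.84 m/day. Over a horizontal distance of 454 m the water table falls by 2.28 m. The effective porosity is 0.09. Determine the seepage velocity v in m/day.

Hydraulic gradient i = Δh / L = 2.28 / 454 = 0.005022.
Darcy flux q = K · i = 5.840 × 0.005022 = 0.02933 m/day.
Seepage velocity v = q / n_e = 0.02933 / 0.09 = 0.3259 m/day.

0.326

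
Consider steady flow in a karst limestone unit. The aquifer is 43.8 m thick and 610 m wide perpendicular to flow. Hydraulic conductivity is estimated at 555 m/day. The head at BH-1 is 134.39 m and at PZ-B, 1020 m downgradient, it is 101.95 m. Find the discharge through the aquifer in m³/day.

472000

Cross-sectional area A = 610 × 43.8 = 26718 m².
Hydraulic gradient i = (134.39 − 101.95) / 1020 = 32.44 / 1020 = 0.03180.
Darcy's law: Q = K · A · i = 555.0 × 26718 × 0.03180 = 4.716e+05 m³/day.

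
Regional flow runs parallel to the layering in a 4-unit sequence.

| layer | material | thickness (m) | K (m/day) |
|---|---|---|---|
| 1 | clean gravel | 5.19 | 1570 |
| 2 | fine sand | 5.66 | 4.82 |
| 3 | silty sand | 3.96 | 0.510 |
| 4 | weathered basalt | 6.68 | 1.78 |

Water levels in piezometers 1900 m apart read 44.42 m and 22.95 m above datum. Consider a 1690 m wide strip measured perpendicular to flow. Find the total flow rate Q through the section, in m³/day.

156000

Flow is parallel to layering, so each bed carries its own Darcy discharge and the transmissivities add.
Σ(K_i·b_i) = 1570×5.19 + 4.82×5.66 + 0.510×3.96 + 1.78×6.68 = 8189 m²/day.
Hydraulic gradient i = (44.42 − 22.95) / 1900 = 21.47 / 1900 = 0.01130.
Q = Σ(K_i·b_i) · W · i = 8189 × 1690 × 0.01130 = 1.564e+05 m³/day.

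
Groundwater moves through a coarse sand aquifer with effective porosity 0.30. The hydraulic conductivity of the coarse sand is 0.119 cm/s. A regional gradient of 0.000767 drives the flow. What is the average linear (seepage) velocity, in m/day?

0.263

Convert K: 0.119 cm/s × 864 = 102.8 m/day.
Hydraulic gradient i = 0.000767.
Darcy flux q = K · i = 102.8 × 0.0007670 = 0.07886 m/day.
Seepage velocity v = q / n_e = 0.07886 / 0.30 = 0.2629 m/day.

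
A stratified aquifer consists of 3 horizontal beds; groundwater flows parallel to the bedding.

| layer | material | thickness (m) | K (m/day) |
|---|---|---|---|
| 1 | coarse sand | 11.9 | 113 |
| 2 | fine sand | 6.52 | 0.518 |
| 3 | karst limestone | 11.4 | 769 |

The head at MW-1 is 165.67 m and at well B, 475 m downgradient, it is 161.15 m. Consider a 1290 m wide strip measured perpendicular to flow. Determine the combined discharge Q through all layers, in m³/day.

124000

Flow is parallel to layering, so each bed carries its own Darcy discharge and the transmissivities add.
Σ(K_i·b_i) = 113×11.9 + 0.518×6.52 + 769×11.4 = 10115 m²/day.
Hydraulic gradient i = (165.67 − 161.15) / 475 = 4.52 / 475 = 0.009516.
Q = Σ(K_i·b_i) · W · i = 10115 × 1290 × 0.009516 = 1.242e+05 m³/day.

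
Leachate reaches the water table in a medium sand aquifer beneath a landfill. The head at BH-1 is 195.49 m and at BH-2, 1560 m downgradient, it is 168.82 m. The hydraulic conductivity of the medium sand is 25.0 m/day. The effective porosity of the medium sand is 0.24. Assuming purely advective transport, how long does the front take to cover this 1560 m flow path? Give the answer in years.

2.40

Hydraulic gradient i = (195.49 − 168.82) / 1560 = 26.67 / 1560 = 0.01710.
Darcy flux q = K · i = 25.00 × 0.01710 = 0.4274 m/day.
Seepage velocity v = q / n_e = 0.4274 / 0.24 = 1.781 m/day.
Travel time t = L / v = 1560 / 1.781 = 876.0 days = 2.398 years.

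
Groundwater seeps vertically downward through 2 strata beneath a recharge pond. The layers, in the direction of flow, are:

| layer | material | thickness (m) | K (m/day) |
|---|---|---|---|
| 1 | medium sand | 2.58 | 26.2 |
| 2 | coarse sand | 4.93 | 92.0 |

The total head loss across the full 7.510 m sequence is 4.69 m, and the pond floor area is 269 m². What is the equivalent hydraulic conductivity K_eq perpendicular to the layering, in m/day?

Flow is perpendicular to layering, so the layers act in series and the equivalent K is the thickness-weighted harmonic mean.
Total thickness L = 2.58 + 4.93 = 7.510 m.
Σ(b_i/K_i) = 2.58/26.2 + 4.93/92.0 = 0.1521 d.
K_eq = L / Σ(b_i/K_i) = 7.510 / 0.1521 = 49.39 m/day.

49.4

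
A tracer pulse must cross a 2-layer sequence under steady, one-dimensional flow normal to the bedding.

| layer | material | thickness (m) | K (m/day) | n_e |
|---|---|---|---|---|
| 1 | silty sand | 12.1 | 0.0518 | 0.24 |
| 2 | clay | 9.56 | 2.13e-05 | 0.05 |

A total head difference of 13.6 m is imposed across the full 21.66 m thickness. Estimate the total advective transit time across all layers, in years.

306

With flow normal to the layers, continuity requires the same specific discharge q through every layer.
Σ(b_i/K_i) = 12.1/0.0518 + 9.56/2.13e-05 = 4.491e+05 d.
q = Δh / Σ(b_i/K_i) = 13.6 / 4.491e+05 = 3.029e-05 m/day.
In each layer the seepage velocity is v_i = q/n_i, so the layer transit time is t_i = b_i·n_i / q:
  layer 1 (silty sand): t_1 = 12.1 × 0.24 / 3.029e-05 = 95887 d
  layer 2 (clay): t_2 = 9.56 × 0.05 / 3.029e-05 = 15783 d
Total t = Σ t_i = 1.117e+05 days = 305.7 years.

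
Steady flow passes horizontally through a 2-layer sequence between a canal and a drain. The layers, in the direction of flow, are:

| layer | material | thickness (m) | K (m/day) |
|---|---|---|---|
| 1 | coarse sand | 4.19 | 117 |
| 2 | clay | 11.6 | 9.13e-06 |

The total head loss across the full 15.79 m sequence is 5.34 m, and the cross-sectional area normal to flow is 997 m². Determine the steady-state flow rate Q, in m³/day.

Flow is perpendicular to layering, so the layers act in series and the equivalent K is the thickness-weighted harmonic mean.
Total thickness L = 4.19 + 11.6 = 15.79 m.
Σ(b_i/K_i) = 4.19/117 + 11.6/9.13e-06 = 1.271e+06 d.
K_eq = L / Σ(b_i/K_i) = 15.79 / 1.271e+06 = 1.243e-05 m/day.
Q = K_eq · A · (Δh/L) = 1.243e-05 × 997 × (5.34/15.79) = 0.004190 m³/day.

0.00419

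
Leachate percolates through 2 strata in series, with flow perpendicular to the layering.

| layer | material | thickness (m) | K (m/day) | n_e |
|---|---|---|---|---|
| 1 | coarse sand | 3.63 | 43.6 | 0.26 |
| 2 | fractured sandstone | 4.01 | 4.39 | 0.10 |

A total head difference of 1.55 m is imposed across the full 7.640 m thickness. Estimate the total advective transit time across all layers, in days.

With flow normal to the layers, continuity requires the same specific discharge q through every layer.
Σ(b_i/K_i) = 3.63/43.6 + 4.01/4.39 = 0.9967 d.
q = Δh / Σ(b_i/K_i) = 1.55 / 0.9967 = 1.555 m/day.
In each layer the seepage velocity is v_i = q/n_i, so the layer transit time is t_i = b_i·n_i / q:
  layer 1 (coarse sand): t_1 = 3.63 × 0.26 / 1.555 = 0.6069 d
  layer 2 (fractured sandstone): t_2 = 4.01 × 0.10 / 1.555 = 0.2579 d
Total t = Σ t_i = 0.8647 days.

0.865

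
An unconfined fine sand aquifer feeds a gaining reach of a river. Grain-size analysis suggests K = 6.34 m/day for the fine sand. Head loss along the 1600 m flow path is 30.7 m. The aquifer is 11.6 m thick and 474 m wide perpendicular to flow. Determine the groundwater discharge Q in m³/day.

Cross-sectional area A = 474 × 11.6 = 5498 m².
Hydraulic gradient i = Δh / L = 30.7 / 1600 = 0.01919.
Darcy's law: Q = K · A · i = 6.340 × 5498 × 0.01919 = 668.9 m³/day.

669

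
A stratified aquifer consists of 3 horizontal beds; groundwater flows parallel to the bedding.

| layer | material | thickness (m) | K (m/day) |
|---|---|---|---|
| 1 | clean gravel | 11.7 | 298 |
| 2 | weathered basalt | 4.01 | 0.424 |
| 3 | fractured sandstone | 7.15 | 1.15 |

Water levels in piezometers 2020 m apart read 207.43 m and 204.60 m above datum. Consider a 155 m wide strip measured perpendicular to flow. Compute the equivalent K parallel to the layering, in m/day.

Flow is parallel to layering, so each bed carries its own Darcy discharge and the transmissivities add.
Σ(K_i·b_i) = 298×11.7 + 0.424×4.01 + 1.15×7.15 = 3497 m²/day.
Total thickness b = 22.86 m, so K_eq = Σ(K_i·b_i)/b = 153.0 m/day.

153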